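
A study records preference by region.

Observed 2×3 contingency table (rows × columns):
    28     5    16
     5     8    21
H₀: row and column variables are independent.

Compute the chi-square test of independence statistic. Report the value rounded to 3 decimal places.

test statistic = 15.183

Row totals [49, 34], col totals [33, 13, 37], n=83
χ² = (28−19.48)²/19.48 + (5−7.67)²/7.67 + (16−21.84)²/21.84 + (5−13.52)²/13.52 + (8−5.33)²/5.33 + (21−15.16)²/15.16 = 15.1833
df = 2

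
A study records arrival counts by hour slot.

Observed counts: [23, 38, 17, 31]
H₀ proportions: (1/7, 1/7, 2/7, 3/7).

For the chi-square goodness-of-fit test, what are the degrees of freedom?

df = k − 1 = 4 − 1 = 3

degrees of freedom = 3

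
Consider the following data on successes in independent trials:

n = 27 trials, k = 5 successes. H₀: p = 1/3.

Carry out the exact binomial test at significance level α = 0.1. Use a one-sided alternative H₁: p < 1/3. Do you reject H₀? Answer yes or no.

reject H₀: yes

Exact binomial: n=27, k=5, p₀=1/3=0.3333
P(X≤5) from Σ C(n,i)·p₀^i·(1−p₀)^(n−i)
p-value (one-sided, H₁ less) = 0.07194
At α=0.1: p < α → reject H₀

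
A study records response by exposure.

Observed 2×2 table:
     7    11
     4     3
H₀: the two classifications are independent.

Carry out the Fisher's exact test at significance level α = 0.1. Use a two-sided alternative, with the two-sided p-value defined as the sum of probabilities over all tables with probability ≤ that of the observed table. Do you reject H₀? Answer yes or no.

Margins: r₁=18, r₂=7, c₁=11, c₂=14, n=25
p_obs = C(18,7)·C(7,4)/C(25,11); sum pmf over tables with pmf ≤ p_obs
p-value (two-sided) = 0.65641
At α=0.1: p ≥ α → fail to reject H₀

reject H₀: no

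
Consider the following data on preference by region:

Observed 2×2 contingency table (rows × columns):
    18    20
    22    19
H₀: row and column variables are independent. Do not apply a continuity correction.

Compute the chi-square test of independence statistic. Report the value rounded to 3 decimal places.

test statistic = 0.312

Row totals [38, 41], col totals [40, 39], n=79
χ² = (18−19.24)²/19.24 + (20−18.76)²/18.76 + (22−20.76)²/20.76 + (19−20.24)²/20.24 = 0.3122
df = 1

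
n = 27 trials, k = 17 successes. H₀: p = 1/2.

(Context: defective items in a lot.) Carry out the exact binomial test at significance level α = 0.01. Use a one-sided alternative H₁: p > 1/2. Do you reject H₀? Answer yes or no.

reject H₀: no

Exact binomial: n=27, k=17, p₀=1/2=0.5000
P(X≥17) from Σ C(n,i)·p₀^i·(1−p₀)^(n−i)
p-value (one-sided, H₁ greater) = 0.12389
At α=0.01: p ≥ α → fail to reject H₀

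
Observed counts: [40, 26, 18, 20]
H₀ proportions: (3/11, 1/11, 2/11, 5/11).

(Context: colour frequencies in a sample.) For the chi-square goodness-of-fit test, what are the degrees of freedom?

df = k − 1 = 4 − 1 = 3

degrees of freedom = 3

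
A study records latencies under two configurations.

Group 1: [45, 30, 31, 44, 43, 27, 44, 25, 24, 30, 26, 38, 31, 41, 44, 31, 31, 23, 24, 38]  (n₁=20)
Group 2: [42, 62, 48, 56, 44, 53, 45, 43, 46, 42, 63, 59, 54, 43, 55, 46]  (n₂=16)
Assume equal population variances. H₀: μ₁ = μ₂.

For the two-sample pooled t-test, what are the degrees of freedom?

df = n₁ + n₂ − 2 = 20 + 16 − 2 = 34

degrees of freedom = 34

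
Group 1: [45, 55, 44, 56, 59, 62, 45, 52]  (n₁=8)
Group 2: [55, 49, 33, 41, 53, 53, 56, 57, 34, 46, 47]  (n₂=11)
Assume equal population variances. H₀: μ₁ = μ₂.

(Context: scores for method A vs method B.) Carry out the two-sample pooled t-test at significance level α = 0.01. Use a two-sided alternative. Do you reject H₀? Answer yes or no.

x̄₁=52.250, s₁=6.923, n₁=8
x̄₂=47.636, s₂=8.477, n₂=11
s_p² = [7·6.923² + 10·8.477²]/17 = 62.0027
SE = √(s_p²·(1/8+1/11)) = 3.6588
t = (52.250−47.636)/3.6588 = 1.2610
df = 17
p-value (two-sided) = 0.22435
At α=0.01: p ≥ α → fail to reject H₀

reject H₀: no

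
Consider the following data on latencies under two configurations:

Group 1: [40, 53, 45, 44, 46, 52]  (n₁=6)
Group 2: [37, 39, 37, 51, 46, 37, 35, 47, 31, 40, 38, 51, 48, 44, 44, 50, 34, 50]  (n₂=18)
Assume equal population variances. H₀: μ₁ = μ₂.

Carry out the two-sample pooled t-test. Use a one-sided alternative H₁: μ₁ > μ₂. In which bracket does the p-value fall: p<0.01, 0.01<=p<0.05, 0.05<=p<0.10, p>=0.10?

p-value bracket: 0.05<=p<0.10

x̄₁=46.667, s₁=4.967, n₁=6
x̄₂=42.167, s₂=6.474, n₂=18
s_p² = [5·4.967² + 17·6.474²]/22 = 37.9924
SE = √(s_p²·(1/6+1/18)) = 2.9056
t = (46.667−42.167)/2.9056 = 1.5487
df = 22
p-value (one-sided, H₁ greater) = 0.06786
→ bracket: 0.05<=p<0.10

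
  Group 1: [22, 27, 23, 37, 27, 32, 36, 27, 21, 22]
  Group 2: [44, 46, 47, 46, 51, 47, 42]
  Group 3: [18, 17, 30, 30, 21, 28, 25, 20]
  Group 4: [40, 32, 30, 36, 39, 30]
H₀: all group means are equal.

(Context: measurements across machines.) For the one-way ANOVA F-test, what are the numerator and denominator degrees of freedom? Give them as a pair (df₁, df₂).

degrees of freedom = [3, 27]

k = 4 groups, N = 31 total
df = (k−1, N−k) = (4−1, 31−4) = (3, 27)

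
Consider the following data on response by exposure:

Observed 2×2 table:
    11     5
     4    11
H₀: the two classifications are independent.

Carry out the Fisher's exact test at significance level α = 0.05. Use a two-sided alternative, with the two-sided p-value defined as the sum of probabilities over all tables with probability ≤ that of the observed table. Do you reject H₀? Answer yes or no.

Margins: r₁=16, r₂=15, c₁=15, c₂=16, n=31
p_obs = C(16,11)·C(15,4)/C(31,15); sum pmf over tables with pmf ≤ p_obs
p-value (two-sided) = 0.03195
At α=0.05: p < α → reject H₀

reject H₀: yes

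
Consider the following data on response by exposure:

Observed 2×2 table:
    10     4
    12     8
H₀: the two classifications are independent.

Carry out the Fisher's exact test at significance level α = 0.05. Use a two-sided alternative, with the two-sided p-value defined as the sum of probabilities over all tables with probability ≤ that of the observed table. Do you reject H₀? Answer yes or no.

Margins: r₁=14, r₂=20, c₁=22, c₂=12, n=34
p_obs = C(14,10)·C(20,12)/C(34,22); sum pmf over tables with pmf ≤ p_obs
p-value (two-sided) = 0.71698
At α=0.05: p ≥ α → fail to reject H₀

reject H₀: no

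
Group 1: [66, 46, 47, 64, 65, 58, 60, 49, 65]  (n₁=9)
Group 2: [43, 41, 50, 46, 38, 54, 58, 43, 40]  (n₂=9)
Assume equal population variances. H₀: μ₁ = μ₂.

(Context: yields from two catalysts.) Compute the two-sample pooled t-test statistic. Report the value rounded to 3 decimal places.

test statistic = 3.336

x̄₁=57.778, s₁=8.273, n₁=9
x̄₂=45.889, s₂=6.772, n₂=9
s_p² = [8·8.273² + 8·6.772²]/16 = 57.1528
SE = √(s_p²·(1/9+1/9)) = 3.5638
t = (57.778−45.889)/3.5638 = 3.3360
df = 16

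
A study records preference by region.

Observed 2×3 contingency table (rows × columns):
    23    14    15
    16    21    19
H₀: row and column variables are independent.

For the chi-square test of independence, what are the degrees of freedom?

df = (r−1)(c−1) = (2−1)·(3−1) = 2

degrees of freedom = 2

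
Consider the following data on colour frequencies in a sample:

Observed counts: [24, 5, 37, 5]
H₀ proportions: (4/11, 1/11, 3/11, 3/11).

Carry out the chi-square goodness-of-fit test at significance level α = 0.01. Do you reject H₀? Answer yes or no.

reject H₀: yes

n = 71; E_i = n·p_i = [25.82, 6.45, 19.36, 19.36]
χ² = (24−25.82)²/25.82 + (5−6.45)²/6.45 + (37−19.36)²/19.36 + (5−19.36)²/19.36 = 27.1737
df = 3
p-value (upper-tail) = 0.00001
At α=0.01: p < α → reject H₀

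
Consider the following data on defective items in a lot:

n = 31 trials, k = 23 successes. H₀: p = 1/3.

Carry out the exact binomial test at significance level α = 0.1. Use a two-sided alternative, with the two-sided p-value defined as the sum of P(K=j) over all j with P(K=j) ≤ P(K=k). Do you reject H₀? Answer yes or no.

reject H₀: yes

Exact binomial: n=31, k=23, p₀=1/3=0.3333
P(X=j) = C(n,j)·p₀^j·(1−p₀)^(n−j); p = Σ P(X=j) over j with P(X=j) ≤ P(X=23)
p-value (two-sided) = 0.00000
At α=0.1: p < α → reject H₀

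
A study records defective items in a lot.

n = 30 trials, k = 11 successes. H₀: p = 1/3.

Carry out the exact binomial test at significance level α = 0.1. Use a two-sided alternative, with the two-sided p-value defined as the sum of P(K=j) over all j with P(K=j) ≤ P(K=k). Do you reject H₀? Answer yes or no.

Exact binomial: n=30, k=11, p₀=1/3=0.3333
P(X=j) = C(n,j)·p₀^j·(1−p₀)^(n−j); p = Σ P(X=j) over j with P(X=j) ≤ P(X=11)
p-value (two-sided) = 0.70126
At α=0.1: p ≥ α → fail to reject H₀

reject H₀: no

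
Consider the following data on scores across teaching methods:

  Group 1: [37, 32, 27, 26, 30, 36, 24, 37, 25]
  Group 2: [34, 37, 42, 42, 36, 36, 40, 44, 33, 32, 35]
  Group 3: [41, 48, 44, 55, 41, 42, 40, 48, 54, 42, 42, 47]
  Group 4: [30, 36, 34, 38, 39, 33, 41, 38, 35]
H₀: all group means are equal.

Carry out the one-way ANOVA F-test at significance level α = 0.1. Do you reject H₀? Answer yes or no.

reject H₀: yes

Group means [30.44, 37.36, 45.33, 36.00], grand mean 37.878
SSB = Σnᵢ(x̄ᵢ−x̄)² = 1198.956; SSW = ΣΣ(x−x̄ᵢ)² = 763.434
MSB = 1198.956/3 = 399.6520; MSW = 763.434/37 = 20.6334
F = MSB/MSW = 19.3692
df = (3, 37)
p-value (upper-tail) = 0.00000
At α=0.1: p < α → reject H₀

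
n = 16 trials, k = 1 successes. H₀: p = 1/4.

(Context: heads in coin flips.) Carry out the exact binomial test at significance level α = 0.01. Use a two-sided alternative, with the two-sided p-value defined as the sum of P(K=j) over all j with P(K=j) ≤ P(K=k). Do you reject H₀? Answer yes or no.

Exact binomial: n=16, k=1, p₀=1/4=0.2500
P(X=j) = C(n,j)·p₀^j·(1−p₀)^(n−j); p = Σ P(X=j) over j with P(X=j) ≤ P(X=1)
p-value (two-sided) = 0.14303
At α=0.01: p ≥ α → fail to reject H₀

reject H₀: no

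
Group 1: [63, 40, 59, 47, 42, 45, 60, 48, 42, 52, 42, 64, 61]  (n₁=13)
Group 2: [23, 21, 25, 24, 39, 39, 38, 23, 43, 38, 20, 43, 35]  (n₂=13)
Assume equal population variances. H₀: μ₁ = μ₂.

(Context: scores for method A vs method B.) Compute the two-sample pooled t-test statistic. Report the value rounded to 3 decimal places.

test statistic = 5.537

x̄₁=51.154, s₁=9.054, n₁=13
x̄₂=31.615, s₂=8.940, n₂=13
s_p² = [12·9.054² + 12·8.940²]/24 = 80.9487
SE = √(s_p²·(1/13+1/13)) = 3.5290
t = (51.154−31.615)/3.5290 = 5.5366
df = 24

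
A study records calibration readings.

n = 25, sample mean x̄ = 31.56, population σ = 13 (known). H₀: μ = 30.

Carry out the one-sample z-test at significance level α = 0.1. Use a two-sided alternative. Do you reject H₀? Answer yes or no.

SE = σ/√n = 13/√25 = 2.6000
z = (x̄−μ₀)/SE = (31.56−30)/2.6000 = 0.6000
p-value (two-sided) = 0.54851
At α=0.1: p ≥ α → fail to reject H₀

reject H₀: no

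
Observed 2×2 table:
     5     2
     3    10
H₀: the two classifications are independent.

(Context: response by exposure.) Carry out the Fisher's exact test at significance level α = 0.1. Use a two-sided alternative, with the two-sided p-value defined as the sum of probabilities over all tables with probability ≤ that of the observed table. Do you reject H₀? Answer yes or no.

Margins: r₁=7, r₂=13, c₁=8, c₂=12, n=20
p_obs = C(7,5)·C(13,3)/C(20,8); sum pmf over tables with pmf ≤ p_obs
p-value (two-sided) = 0.06233
At α=0.1: p < α → reject H₀

reject H₀: yes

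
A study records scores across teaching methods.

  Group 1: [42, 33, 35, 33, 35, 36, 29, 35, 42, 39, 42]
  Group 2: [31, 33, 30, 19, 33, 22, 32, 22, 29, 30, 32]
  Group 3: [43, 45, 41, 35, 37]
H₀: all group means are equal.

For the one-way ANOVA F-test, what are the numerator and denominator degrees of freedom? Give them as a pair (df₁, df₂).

degrees of freedom = [2, 24]

k = 3 groups, N = 27 total
df = (k−1, N−k) = (3−1, 27−3) = (2, 24)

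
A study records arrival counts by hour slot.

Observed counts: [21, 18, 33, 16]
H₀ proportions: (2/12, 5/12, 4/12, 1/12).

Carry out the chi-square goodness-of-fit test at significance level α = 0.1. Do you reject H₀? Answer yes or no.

reject H₀: yes

n = 88; E_i = n·p_i = [14.67, 36.67, 29.33, 7.33]
χ² = (21−14.67)²/14.67 + (18−36.67)²/36.67 + (33−29.33)²/29.33 + (16−7.33)²/7.33 = 22.9386
df = 3
p-value (upper-tail) = 0.00004
At α=0.1: p < α → reject H₀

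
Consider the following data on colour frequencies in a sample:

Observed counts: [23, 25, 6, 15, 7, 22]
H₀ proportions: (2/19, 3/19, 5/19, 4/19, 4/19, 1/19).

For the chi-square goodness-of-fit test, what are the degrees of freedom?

degrees of freedom = 5

df = k − 1 = 6 − 1 = 5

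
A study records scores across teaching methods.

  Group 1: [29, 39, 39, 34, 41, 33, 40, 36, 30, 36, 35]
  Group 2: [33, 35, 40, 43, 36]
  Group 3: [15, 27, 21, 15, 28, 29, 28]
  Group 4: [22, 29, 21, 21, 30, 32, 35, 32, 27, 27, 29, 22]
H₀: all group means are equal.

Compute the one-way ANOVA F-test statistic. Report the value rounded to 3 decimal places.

test statistic = 14.888

Group means [35.64, 37.40, 23.29, 27.25], grand mean 30.543
SSB = Σnᵢ(x̄ᵢ−x̄)² = 1019.262; SSW = ΣΣ(x−x̄ᵢ)² = 707.424
MSB = 1019.262/3 = 339.7539; MSW = 707.424/31 = 22.8201
F = MSB/MSW = 14.8883
df = (3, 31)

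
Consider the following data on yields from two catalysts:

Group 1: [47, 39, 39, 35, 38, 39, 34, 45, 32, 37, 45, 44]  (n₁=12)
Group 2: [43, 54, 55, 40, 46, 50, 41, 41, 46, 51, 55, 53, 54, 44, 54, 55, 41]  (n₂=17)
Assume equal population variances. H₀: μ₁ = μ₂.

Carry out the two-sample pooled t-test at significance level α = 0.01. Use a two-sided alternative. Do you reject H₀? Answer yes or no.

x̄₁=39.500, s₁=4.796, n₁=12
x̄₂=48.412, s₂=5.864, n₂=17
s_p² = [11·4.796² + 16·5.864²]/27 = 29.7451
SE = √(s_p²·(1/12+1/17)) = 2.0563
t = (39.500−48.412)/2.0563 = -4.3338
df = 27
p-value (two-sided) = 0.00018
At α=0.01: p < α → reject H₀

reject H₀: yes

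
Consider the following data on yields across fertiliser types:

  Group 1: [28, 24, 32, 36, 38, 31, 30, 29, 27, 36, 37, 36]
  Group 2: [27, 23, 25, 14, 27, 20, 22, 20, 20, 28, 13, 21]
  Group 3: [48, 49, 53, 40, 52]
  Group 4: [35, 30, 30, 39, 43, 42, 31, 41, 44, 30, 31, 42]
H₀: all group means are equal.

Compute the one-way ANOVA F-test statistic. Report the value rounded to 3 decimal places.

test statistic = 36.782

Group means [32.00, 21.67, 48.40, 36.50], grand mean 32.293
SSB = Σnᵢ(x̄ᵢ−x̄)² = 2865.621; SSW = ΣΣ(x−x̄ᵢ)² = 960.867
MSB = 2865.621/3 = 955.2070; MSW = 960.867/37 = 25.9694
F = MSB/MSW = 36.7821
df = (3, 37)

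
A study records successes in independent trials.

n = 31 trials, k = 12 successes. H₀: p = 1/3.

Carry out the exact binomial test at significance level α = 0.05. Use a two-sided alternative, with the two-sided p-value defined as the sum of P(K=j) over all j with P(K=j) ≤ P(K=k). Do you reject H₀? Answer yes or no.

Exact binomial: n=31, k=12, p₀=1/3=0.3333
P(X=j) = C(n,j)·p₀^j·(1−p₀)^(n−j); p = Σ P(X=j) over j with P(X=j) ≤ P(X=12)
p-value (two-sided) = 0.56878
At α=0.05: p ≥ α → fail to reject H₀

reject H₀: no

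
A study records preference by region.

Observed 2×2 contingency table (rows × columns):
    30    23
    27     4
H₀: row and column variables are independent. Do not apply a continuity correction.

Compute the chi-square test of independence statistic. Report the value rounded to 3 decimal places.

Row totals [53, 31], col totals [57, 27], n=84
χ² = (30−35.96)²/35.96 + (23−17.04)²/17.04 + (27−21.04)²/21.04 + (4−9.96)²/9.96 = 8.3383
df = 1

test statistic = 8.338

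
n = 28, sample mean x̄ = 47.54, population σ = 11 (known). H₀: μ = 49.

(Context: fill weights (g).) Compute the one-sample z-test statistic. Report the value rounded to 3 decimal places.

test statistic = -0.702

SE = σ/√n = 11/√28 = 2.0788
z = (x̄−μ₀)/SE = (47.54−49)/2.0788 = -0.7023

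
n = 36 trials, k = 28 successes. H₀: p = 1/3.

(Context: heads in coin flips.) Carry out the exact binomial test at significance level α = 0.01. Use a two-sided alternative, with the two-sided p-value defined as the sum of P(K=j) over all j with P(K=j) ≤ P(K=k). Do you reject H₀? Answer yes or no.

Exact binomial: n=36, k=28, p₀=1/3=0.3333
P(X=j) = C(n,j)·p₀^j·(1−p₀)^(n−j); p = Σ P(X=j) over j with P(X=j) ≤ P(X=28)
p-value (two-sided) = 0.00000
At α=0.01: p < α → reject H₀

reject H₀: yes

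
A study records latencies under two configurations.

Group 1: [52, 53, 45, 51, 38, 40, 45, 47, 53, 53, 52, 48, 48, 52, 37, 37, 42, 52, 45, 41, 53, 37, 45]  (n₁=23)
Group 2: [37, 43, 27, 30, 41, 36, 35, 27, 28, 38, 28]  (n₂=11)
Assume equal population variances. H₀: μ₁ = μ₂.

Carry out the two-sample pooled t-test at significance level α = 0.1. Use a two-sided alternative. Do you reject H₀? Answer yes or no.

x̄₁=46.348, s₁=5.875, n₁=23
x̄₂=33.636, s₂=5.870, n₂=11
s_p² = [22·5.875² + 10·5.870²]/32 = 34.4926
SE = √(s_p²·(1/23+1/11)) = 2.1530
t = (46.348−33.636)/2.1530 = 5.9041
df = 32
p-value (two-sided) = 0.00000
At α=0.1: p < α → reject H₀

reject H₀: yes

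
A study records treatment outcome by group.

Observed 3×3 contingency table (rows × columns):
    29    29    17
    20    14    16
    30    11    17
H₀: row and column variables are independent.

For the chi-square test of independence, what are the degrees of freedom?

degrees of freedom = 4

df = (r−1)(c−1) = (3−1)·(3−1) = 4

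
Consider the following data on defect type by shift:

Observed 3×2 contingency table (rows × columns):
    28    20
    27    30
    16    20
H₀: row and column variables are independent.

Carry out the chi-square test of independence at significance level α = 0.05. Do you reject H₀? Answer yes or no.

reject H₀: no

Row totals [48, 57, 36], col totals [71, 70], n=141
χ² = (28−24.17)²/24.17 + (20−23.83)²/23.83 + (27−28.70)²/28.70 + (30−28.30)²/28.30 + (16−18.13)²/18.13 + (20−17.87)²/17.87 = 1.9287
df = 2
p-value (upper-tail) = 0.38124
At α=0.05: p ≥ α → fail to reject H₀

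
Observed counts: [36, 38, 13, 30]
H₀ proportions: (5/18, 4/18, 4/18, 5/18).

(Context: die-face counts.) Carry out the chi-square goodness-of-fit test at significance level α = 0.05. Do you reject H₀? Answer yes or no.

n = 117; E_i = n·p_i = [32.50, 26.00, 26.00, 32.50]
χ² = (36−32.50)²/32.50 + (38−26.00)²/26.00 + (13−26.00)²/26.00 + (30−32.50)²/32.50 = 12.6077
df = 3
p-value (upper-tail) = 0.00557
At α=0.05: p < α → reject H₀

reject H₀: yes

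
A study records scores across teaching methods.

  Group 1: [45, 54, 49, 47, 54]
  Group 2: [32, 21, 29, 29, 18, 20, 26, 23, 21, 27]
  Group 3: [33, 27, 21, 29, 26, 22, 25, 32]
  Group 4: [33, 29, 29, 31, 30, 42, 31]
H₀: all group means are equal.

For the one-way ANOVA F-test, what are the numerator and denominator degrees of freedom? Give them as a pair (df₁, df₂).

k = 4 groups, N = 30 total
df = (k−1, N−k) = (4−1, 30−4) = (3, 26)

degrees of freedom = [3, 26]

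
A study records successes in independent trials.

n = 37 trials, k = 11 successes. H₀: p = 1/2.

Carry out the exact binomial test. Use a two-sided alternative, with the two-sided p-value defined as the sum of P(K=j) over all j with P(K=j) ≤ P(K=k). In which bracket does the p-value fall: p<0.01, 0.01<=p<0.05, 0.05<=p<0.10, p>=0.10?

p-value bracket: 0.01<=p<0.05

Exact binomial: n=37, k=11, p₀=1/2=0.5000
P(X=j) = C(n,j)·p₀^j·(1−p₀)^(n−j); p = Σ P(X=j) over j with P(X=j) ≤ P(X=11)
p-value (two-sided) = 0.02007
→ bracket: 0.01<=p<0.05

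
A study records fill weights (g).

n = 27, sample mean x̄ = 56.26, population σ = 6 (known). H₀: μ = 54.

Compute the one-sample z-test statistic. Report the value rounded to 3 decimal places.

SE = σ/√n = 6/√27 = 1.1547
z = (x̄−μ₀)/SE = (56.26−54)/1.1547 = 1.9572

test statistic = 1.957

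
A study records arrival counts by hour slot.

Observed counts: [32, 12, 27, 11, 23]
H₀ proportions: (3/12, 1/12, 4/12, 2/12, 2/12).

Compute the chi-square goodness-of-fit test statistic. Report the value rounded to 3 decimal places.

test statistic = 8.438

n = 105; E_i = n·p_i = [26.25, 8.75, 35.00, 17.50, 17.50]
χ² = (32−26.25)²/26.25 + (12−8.75)²/8.75 + (27−35.00)²/35.00 + (11−17.50)²/17.50 + (23−17.50)²/17.50 = 8.4381
df = 4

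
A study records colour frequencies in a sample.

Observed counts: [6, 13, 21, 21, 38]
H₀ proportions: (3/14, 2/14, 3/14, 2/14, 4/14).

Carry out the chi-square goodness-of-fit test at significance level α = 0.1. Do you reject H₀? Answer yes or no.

n = 99; E_i = n·p_i = [21.21, 14.14, 21.21, 14.14, 28.29]
χ² = (6−21.21)²/21.21 + (13−14.14)²/14.14 + (21−21.21)²/21.21 + (21−14.14)²/14.14 + (38−28.29)²/28.29 = 17.6667
df = 4
p-value (upper-tail) = 0.00143
At α=0.1: p < α → reject H₀

reject H₀: yes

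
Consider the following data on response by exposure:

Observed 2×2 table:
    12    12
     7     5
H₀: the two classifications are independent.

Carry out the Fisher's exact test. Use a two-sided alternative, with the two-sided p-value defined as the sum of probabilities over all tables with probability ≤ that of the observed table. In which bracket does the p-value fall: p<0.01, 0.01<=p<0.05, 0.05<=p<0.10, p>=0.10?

p-value bracket: p>=0.10

Margins: r₁=24, r₂=12, c₁=19, c₂=17, n=36
p_obs = C(24,12)·C(12,7)/C(36,19); sum pmf over tables with pmf ≤ p_obs
p-value (two-sided) = 0.73173
→ bracket: p>=0.10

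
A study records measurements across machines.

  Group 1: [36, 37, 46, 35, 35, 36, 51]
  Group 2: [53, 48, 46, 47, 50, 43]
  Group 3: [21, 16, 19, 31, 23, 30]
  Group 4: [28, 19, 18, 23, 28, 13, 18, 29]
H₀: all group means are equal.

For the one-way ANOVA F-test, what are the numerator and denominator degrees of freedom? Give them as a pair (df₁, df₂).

degrees of freedom = [3, 23]

k = 4 groups, N = 27 total
df = (k−1, N−k) = (4−1, 27−4) = (3, 23)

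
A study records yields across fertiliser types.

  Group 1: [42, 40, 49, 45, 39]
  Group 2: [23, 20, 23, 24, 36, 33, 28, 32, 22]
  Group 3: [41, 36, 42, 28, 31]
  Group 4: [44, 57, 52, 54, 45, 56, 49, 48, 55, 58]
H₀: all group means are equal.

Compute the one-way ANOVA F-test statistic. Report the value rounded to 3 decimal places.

test statistic = 36.951

Group means [43.00, 26.78, 35.60, 51.80], grand mean 39.724
SSB = Σnᵢ(x̄ᵢ−x̄)² = 3105.438; SSW = ΣΣ(x−x̄ᵢ)² = 700.356
MSB = 3105.438/3 = 1035.1458; MSW = 700.356/25 = 28.0142
F = MSB/MSW = 36.9507
df = (3, 25)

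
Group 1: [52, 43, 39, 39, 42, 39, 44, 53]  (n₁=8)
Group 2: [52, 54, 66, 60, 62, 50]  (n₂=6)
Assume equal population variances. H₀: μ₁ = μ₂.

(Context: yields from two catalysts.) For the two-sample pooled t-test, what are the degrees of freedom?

df = n₁ + n₂ − 2 = 8 + 6 − 2 = 12

degrees of freedom = 12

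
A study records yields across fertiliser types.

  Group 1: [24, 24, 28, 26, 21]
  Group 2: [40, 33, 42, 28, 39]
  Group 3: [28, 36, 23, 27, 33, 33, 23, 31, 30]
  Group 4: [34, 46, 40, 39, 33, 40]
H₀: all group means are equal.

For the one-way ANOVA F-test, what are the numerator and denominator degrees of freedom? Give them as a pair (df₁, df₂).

degrees of freedom = [3, 21]

k = 4 groups, N = 25 total
df = (k−1, N−k) = (4−1, 25−4) = (3, 21)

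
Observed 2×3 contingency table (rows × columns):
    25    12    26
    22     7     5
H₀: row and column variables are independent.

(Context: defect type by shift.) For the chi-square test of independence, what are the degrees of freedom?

degrees of freedom = 2

df = (r−1)(c−1) = (2−1)·(3−1) = 2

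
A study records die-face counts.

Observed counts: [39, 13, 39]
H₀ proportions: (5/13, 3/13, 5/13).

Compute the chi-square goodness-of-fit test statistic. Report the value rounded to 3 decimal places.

test statistic = 3.962

n = 91; E_i = n·p_i = [35.00, 21.00, 35.00]
χ² = (39−35.00)²/35.00 + (13−21.00)²/21.00 + (39−35.00)²/35.00 = 3.9619
df = 2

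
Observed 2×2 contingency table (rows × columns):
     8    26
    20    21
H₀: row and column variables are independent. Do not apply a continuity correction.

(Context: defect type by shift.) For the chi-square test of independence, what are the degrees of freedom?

df = (r−1)(c−1) = (2−1)·(2−1) = 1

degrees of freedom = 1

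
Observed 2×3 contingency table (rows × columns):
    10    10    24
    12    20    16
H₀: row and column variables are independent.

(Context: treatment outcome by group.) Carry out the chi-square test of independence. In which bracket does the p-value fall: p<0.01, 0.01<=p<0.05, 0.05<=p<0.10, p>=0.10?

p-value bracket: 0.05<=p<0.10

Row totals [44, 48], col totals [22, 30, 40], n=92
χ² = (10−10.52)²/10.52 + (10−14.35)²/14.35 + (24−19.13)²/19.13 + (12−11.48)²/11.48 + (20−15.65)²/15.65 + (16−20.87)²/20.87 = 4.9506
df = 2
p-value (upper-tail) = 0.08414
→ bracket: 0.05<=p<0.10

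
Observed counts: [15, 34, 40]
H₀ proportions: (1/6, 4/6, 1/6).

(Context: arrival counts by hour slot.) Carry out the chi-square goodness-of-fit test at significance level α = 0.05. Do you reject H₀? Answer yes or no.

n = 89; E_i = n·p_i = [14.83, 59.33, 14.83]
χ² = (15−14.83)²/14.83 + (34−59.33)²/59.33 + (40−14.83)²/14.83 = 53.5169
df = 2
p-value (upper-tail) = 0.00000
At α=0.05: p < α → reject H₀

reject H₀: yes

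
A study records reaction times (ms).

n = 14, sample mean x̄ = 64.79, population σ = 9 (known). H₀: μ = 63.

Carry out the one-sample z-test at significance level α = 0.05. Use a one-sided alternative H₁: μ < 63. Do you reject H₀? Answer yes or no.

reject H₀: no

SE = σ/√n = 9/√14 = 2.4054
z = (x̄−μ₀)/SE = (64.79−63)/2.4054 = 0.7442
p-value (one-sided, H₁ less) = 0.77161
At α=0.05: p ≥ α → fail to reject H₀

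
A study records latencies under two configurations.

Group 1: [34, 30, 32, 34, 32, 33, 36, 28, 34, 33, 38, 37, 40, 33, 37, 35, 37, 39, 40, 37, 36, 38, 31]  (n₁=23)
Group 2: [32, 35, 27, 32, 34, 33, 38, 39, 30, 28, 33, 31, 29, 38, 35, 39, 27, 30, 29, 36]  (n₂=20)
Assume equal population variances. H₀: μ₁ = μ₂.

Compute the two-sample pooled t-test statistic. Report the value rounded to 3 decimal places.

test statistic = 2.033

x̄₁=34.957, s₁=3.198, n₁=23
x̄₂=32.750, s₂=3.919, n₂=20
s_p² = [22·3.198² + 19·3.919²]/41 = 12.6026
SE = √(s_p²·(1/23+1/20)) = 1.0854
t = (34.957−32.750)/1.0854 = 2.0329
df = 41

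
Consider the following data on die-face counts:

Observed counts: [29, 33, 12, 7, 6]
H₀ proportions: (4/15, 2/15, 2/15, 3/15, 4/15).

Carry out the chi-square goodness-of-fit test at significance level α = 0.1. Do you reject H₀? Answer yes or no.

n = 87; E_i = n·p_i = [23.20, 11.60, 11.60, 17.40, 23.20]
χ² = (29−23.20)²/23.20 + (33−11.60)²/11.60 + (12−11.60)²/11.60 + (7−17.40)²/17.40 + (6−23.20)²/23.20 = 59.9109
df = 4
p-value (upper-tail) = 0.00000
At α=0.1: p < α → reject H₀

reject H₀: yes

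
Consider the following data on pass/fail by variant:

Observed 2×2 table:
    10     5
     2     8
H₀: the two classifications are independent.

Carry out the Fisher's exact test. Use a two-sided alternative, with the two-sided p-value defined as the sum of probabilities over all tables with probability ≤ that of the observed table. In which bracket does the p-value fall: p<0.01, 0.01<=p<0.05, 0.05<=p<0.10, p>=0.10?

p-value bracket: 0.01<=p<0.05

Margins: r₁=15, r₂=10, c₁=12, c₂=13, n=25
p_obs = C(15,10)·C(10,2)/C(25,12); sum pmf over tables with pmf ≤ p_obs
p-value (two-sided) = 0.04141
→ bracket: 0.01<=p<0.05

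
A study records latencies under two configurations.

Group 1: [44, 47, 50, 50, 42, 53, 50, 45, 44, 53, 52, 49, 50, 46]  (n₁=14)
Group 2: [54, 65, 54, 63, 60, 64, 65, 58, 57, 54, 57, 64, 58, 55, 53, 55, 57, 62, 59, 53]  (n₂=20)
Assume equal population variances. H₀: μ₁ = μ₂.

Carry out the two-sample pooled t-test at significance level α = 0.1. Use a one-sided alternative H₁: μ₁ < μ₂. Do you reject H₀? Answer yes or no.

x̄₁=48.214, s₁=3.556, n₁=14
x̄₂=58.350, s₂=4.184, n₂=20
s_p² = [13·3.556² + 19·4.184²]/32 = 15.5283
SE = √(s_p²·(1/14+1/20)) = 1.3732
t = (48.214−58.350)/1.3732 = -7.3813
df = 32
p-value (one-sided, H₁ less) = 0.00000
At α=0.1: p < α → reject H₀

reject H₀: yes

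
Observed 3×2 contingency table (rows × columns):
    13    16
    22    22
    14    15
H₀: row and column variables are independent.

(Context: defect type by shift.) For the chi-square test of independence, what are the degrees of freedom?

degrees of freedom = 2

df = (r−1)(c−1) = (3−1)·(2−1) = 2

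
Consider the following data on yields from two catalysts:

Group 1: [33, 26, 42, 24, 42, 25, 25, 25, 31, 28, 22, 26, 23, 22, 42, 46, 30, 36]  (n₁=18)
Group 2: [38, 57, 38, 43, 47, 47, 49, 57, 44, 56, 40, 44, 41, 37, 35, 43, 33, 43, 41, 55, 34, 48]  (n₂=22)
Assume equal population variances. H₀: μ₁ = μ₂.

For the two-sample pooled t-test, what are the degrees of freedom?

degrees of freedom = 38

df = n₁ + n₂ − 2 = 18 + 22 − 2 = 38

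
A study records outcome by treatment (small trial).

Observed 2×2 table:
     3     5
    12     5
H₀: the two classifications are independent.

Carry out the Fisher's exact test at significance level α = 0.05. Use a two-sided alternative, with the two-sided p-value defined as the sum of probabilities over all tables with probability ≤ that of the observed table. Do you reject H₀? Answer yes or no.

reject H₀: no

Margins: r₁=8, r₂=17, c₁=15, c₂=10, n=25
p_obs = C(8,3)·C(17,12)/C(25,15); sum pmf over tables with pmf ≤ p_obs
p-value (two-sided) = 0.19355
At α=0.05: p ≥ α → fail to reject H₀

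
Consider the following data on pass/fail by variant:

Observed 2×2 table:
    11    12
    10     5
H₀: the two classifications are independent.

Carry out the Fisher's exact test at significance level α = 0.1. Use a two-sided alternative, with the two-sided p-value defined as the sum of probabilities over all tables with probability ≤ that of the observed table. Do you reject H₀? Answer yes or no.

reject H₀: no

Margins: r₁=23, r₂=15, c₁=21, c₂=17, n=38
p_obs = C(23,11)·C(15,10)/C(38,21); sum pmf over tables with pmf ≤ p_obs
p-value (two-sided) = 0.32637
At α=0.1: p ≥ α → fail to reject H₀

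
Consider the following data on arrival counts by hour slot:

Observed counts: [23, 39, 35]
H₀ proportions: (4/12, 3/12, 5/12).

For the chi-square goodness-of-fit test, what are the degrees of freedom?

df = k − 1 = 3 − 1 = 2

degrees of freedom = 2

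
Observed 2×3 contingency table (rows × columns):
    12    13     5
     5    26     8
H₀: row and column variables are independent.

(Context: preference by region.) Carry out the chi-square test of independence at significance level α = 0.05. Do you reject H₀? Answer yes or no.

Row totals [30, 39], col totals [17, 39, 13], n=69
χ² = (12−7.39)²/7.39 + (13−16.96)²/16.96 + (5−5.65)²/5.65 + (5−9.61)²/9.61 + (26−22.04)²/22.04 + (8−7.35)²/7.35 = 6.8506
df = 2
p-value (upper-tail) = 0.03254
At α=0.05: p < α → reject H₀

reject H₀: yes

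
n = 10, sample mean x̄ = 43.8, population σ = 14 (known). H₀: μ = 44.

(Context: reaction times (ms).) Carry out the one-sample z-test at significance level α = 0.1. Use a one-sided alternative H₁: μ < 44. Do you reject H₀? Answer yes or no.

SE = σ/√n = 14/√10 = 4.4272
z = (x̄−μ₀)/SE = (43.8−44)/4.4272 = -0.0452
p-value (one-sided, H₁ less) = 0.48198
At α=0.1: p ≥ α → fail to reject H₀

reject H₀: no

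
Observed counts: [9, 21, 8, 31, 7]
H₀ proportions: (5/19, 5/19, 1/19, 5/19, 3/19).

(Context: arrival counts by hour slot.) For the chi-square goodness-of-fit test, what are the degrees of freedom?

degrees of freedom = 4

df = k − 1 = 5 − 1 = 4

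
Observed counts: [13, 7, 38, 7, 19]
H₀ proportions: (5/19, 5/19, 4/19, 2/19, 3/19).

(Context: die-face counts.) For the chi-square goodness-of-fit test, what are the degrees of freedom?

df = k − 1 = 5 − 1 = 4

degrees of freedom = 4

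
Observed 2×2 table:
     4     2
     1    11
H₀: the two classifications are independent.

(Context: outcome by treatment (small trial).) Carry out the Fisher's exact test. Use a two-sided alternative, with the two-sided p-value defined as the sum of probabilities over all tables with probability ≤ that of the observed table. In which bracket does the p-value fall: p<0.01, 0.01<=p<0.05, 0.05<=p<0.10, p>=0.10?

p-value bracket: 0.01<=p<0.05

Margins: r₁=6, r₂=12, c₁=5, c₂=13, n=18
p_obs = C(6,4)·C(12,1)/C(18,5); sum pmf over tables with pmf ≤ p_obs
p-value (two-sided) = 0.02171
→ bracket: 0.01<=p<0.05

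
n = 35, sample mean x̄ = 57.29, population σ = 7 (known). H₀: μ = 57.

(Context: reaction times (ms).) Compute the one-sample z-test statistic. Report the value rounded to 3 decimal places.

test statistic = 0.245

SE = σ/√n = 7/√35 = 1.1832
z = (x̄−μ₀)/SE = (57.29−57)/1.1832 = 0.2451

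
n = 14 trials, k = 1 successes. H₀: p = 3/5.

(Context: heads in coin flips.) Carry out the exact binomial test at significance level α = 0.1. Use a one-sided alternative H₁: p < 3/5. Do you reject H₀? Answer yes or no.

reject H₀: yes

Exact binomial: n=14, k=1, p₀=3/5=0.6000
P(X≤1) from Σ C(n,i)·p₀^i·(1−p₀)^(n−i)
p-value (one-sided, H₁ less) = 0.00006
At α=0.1: p < α → reject H₀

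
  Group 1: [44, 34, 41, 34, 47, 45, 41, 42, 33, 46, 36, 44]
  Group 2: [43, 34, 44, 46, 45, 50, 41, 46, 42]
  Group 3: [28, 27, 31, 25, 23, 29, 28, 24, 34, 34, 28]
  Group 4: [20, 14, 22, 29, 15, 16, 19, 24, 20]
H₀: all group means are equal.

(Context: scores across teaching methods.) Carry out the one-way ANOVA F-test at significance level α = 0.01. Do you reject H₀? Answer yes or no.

Group means [40.58, 43.44, 28.27, 19.89], grand mean 33.366
SSB = Σnᵢ(x̄ᵢ−x̄)² = 3459.303; SSW = ΣΣ(x−x̄ᵢ)² = 748.210
MSB = 3459.303/3 = 1153.1009; MSW = 748.210/37 = 20.2219
F = MSB/MSW = 57.0224
df = (3, 37)
p-value (upper-tail) = 0.00000
At α=0.01: p < α → reject H₀

reject H₀: yes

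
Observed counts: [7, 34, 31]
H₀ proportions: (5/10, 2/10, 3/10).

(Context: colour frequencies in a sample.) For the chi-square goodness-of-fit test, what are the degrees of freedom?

degrees of freedom = 2

df = k − 1 = 3 − 1 = 2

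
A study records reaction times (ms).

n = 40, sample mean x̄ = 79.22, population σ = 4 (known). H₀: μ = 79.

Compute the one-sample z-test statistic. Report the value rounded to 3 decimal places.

SE = σ/√n = 4/√40 = 0.6325
z = (x̄−μ₀)/SE = (79.22−79)/0.6325 = 0.3479

test statistic = 0.348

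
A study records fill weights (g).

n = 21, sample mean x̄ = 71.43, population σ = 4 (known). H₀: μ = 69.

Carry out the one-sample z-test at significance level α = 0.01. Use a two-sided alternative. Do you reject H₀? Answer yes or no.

SE = σ/√n = 4/√21 = 0.8729
z = (x̄−μ₀)/SE = (71.43−69)/0.8729 = 2.7839
p-value (two-sided) = 0.00537
At α=0.01: p < α → reject H₀

reject H₀: yes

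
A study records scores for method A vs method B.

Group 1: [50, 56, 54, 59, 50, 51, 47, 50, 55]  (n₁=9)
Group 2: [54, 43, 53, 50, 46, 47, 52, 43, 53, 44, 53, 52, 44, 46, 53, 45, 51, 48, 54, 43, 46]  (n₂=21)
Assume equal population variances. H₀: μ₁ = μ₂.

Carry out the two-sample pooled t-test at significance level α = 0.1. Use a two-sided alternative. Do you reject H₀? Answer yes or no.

reject H₀: yes

x̄₁=52.444, s₁=3.779, n₁=9
x̄₂=48.571, s₂=4.118, n₂=21
s_p² = [8·3.779² + 20·4.118²]/28 = 16.1916
SE = √(s_p²·(1/9+1/21)) = 1.6032
t = (52.444−48.571)/1.6032 = 2.4159
df = 28
p-value (two-sided) = 0.02247
At α=0.1: p < α → reject H₀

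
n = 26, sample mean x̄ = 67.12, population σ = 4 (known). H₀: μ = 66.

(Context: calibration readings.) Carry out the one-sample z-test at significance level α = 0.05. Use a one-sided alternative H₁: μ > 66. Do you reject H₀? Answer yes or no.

SE = σ/√n = 4/√26 = 0.7845
z = (x̄−μ₀)/SE = (67.12−66)/0.7845 = 1.4277
p-value (one-sided, H₁ greater) = 0.07669
At α=0.05: p ≥ α → fail to reject H₀

reject H₀: no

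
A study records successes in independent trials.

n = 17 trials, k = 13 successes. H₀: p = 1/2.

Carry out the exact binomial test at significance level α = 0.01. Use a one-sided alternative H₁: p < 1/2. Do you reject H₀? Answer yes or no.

reject H₀: no

Exact binomial: n=17, k=13, p₀=1/2=0.5000
P(X≤13) from Σ C(n,i)·p₀^i·(1−p₀)^(n−i)
p-value (one-sided, H₁ less) = 0.99364
At α=0.01: p ≥ α → fail to reject H₀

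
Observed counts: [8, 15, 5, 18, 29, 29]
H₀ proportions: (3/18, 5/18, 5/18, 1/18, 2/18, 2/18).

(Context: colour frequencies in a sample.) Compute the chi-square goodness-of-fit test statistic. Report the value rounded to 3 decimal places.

n = 104; E_i = n·p_i = [17.33, 28.89, 28.89, 5.78, 11.56, 11.56]
χ² = (8−17.33)²/17.33 + (15−28.89)²/28.89 + (5−28.89)²/28.89 + (18−5.78)²/5.78 + (29−11.56)²/11.56 + (29−11.56)²/11.56 = 109.9808
df = 5

test statistic = 109.981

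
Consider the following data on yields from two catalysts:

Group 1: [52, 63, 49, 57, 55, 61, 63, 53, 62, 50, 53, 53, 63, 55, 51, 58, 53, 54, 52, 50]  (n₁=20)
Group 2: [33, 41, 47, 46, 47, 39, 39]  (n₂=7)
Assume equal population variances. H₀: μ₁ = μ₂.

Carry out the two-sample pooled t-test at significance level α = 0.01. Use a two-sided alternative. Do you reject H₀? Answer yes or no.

x̄₁=55.350, s₁=4.727, n₁=20
x̄₂=41.714, s₂=5.251, n₂=7
s_p² = [19·4.727² + 6·5.251²]/25 = 23.5991
SE = √(s_p²·(1/20+1/7)) = 2.1334
t = (55.350−41.714)/2.1334 = 6.3916
df = 25
p-value (two-sided) = 0.00000
At α=0.01: p < α → reject H₀

reject H₀: yes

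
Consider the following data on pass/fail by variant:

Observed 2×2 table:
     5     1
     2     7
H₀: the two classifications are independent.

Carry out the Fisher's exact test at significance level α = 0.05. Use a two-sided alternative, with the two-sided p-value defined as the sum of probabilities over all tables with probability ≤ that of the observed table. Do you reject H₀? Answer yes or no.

Margins: r₁=6, r₂=9, c₁=7, c₂=8, n=15
p_obs = C(6,5)·C(9,2)/C(15,7); sum pmf over tables with pmf ≤ p_obs
p-value (two-sided) = 0.04056
At α=0.05: p < α → reject H₀

reject H₀: yes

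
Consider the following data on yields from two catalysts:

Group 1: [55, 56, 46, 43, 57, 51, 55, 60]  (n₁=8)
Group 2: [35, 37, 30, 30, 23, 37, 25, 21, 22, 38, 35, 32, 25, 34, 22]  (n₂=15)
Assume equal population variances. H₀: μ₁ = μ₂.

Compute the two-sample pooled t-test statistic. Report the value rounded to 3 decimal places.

test statistic = 8.708

x̄₁=52.875, s₁=5.793, n₁=8
x̄₂=29.733, s₂=6.204, n₂=15
s_p² = [7·5.793² + 14·6.204²]/21 = 36.8480
SE = √(s_p²·(1/8+1/15)) = 2.6575
t = (52.875−29.733)/2.6575 = 8.7079
df = 21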